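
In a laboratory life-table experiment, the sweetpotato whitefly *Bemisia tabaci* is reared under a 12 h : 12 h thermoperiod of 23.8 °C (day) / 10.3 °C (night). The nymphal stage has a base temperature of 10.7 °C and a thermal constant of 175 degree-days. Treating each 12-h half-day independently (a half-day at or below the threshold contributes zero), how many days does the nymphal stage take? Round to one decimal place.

26.7 days

Day half: max(0, 23.8 − 10.7) × 0.5 = 13.1 × 0.5 = 6.55 DD.
Night half: max(0, 10.3 − 10.7) × 0.5 = 0.0 × 0.5 = 0.00 DD.
Per 24 h: 6.55 DD/day.
Duration = 175 / 6.55 = 26.718 ≈ 26.7 days.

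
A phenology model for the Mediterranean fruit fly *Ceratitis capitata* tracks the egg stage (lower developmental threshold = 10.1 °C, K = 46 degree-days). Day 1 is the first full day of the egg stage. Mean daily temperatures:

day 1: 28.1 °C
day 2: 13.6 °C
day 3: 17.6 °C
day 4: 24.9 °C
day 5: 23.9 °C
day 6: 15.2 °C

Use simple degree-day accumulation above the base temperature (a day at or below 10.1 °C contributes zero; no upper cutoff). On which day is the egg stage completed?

Daily DD above 10.1 °C: 18.0, 3.5, 7.5, 14.8, 13.8, 5.1.
Cumulative: 18.0, 21.5, 29.0, 43.8, 57.6, 62.7.
The total first reaches 46 DD on day 5.

day 5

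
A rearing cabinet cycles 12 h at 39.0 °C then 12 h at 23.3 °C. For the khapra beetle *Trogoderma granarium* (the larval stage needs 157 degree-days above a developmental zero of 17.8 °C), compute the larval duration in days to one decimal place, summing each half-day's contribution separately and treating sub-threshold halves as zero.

11.8 days

Day half: max(0, 39.0 − 17.8) × 0.5 = 21.2 × 0.5 = 10.60 DD.
Night half: max(0, 23.3 − 17.8) × 0.5 = 5.5 × 0.5 = 2.75 DD.
Per 24 h: 13.35 DD/day.
Duration = 157 / 13.35 = 11.760 ≈ 11.8 days.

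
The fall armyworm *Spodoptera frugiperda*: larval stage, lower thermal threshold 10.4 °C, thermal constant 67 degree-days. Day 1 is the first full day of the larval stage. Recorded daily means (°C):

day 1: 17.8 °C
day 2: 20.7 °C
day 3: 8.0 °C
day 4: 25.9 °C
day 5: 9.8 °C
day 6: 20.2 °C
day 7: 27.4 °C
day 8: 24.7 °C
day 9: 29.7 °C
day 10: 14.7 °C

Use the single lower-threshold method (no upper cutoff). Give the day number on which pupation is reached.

day 8

Daily DD above 10.4 °C: 7.4, 10.3, 0.0, 15.5, 0.0, 9.8, 17.0, 14.3, 19.3, 4.3.
Cumulative: 7.4, 17.7, 17.7, 33.2, 33.2, 43.0, 60.0, 74.3, 93.6, 97.9.
The total first reaches 67 DD on day 8.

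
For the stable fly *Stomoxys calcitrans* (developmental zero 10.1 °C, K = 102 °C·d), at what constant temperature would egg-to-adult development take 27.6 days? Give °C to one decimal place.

13.8 °C

Required daily accumulation = 102 / 27.6 = 3.696 DD/day.
T = T_base + 3.696 = 10.1 + 3.696 = 13.796 ≈ 13.8 °C.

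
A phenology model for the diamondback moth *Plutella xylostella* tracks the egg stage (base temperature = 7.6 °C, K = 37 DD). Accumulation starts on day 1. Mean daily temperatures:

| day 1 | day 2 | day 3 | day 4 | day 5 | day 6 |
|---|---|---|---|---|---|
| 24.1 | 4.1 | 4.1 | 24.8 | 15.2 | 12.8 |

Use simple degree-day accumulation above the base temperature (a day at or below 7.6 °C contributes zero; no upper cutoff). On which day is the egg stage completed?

day 5

Daily DD above 7.6 °C: 16.5, 0.0, 0.0, 17.2, 7.6, 5.2.
Cumulative: 16.5, 16.5, 16.5, 33.7, 41.3, 46.5.
The total first reaches 37 DD on day 5.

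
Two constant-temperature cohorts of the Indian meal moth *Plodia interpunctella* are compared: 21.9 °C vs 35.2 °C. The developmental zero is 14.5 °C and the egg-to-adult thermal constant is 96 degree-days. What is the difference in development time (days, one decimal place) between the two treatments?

8.3 days

At 21.9 °C: 96 / (21.9 − 14.5) = 96 / 7.4 = 12.973 d.
At 35.2 °C: 96 / (35.2 − 14.5) = 96 / 20.7 = 4.638 d.
Difference = |12.973 − 4.638| = 8.335 ≈ 8.3 days.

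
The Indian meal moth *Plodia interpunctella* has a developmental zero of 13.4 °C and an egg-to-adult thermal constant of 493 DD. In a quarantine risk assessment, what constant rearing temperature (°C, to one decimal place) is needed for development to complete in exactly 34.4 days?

27.7 °C

Required daily accumulation = 493 / 34.4 = 14.331 DD/day.
T = T_base + 14.331 = 13.4 + 14.331 = 27.731 ≈ 27.7 °C.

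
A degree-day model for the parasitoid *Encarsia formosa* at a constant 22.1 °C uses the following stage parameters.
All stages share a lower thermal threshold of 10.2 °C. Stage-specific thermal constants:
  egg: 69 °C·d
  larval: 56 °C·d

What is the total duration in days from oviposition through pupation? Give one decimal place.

10.5 days

Daily accumulation at 22.1 °C = 22.1 − 10.2 = 11.9 DD/day.
Total K = 69 + 56 = 125 DD.
Total duration = 125 / 11.9 = 10.504 ≈ 10.5 days.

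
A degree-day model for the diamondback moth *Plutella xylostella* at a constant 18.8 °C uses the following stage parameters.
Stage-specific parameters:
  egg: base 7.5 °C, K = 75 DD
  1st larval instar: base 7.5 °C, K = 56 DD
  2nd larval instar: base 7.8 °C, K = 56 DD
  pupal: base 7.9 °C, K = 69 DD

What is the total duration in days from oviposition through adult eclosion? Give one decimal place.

egg: 75 / (18.8 − 7.5) = 75 / 11.3 = 6.637 d.
1st larval instar: 56 / (18.8 − 7.5) = 56 / 11.3 = 4.956 d.
2nd larval instar: 56 / (18.8 − 7.8) = 56 / 11.0 = 5.091 d.
pupal: 69 / (18.8 − 7.9) = 69 / 10.9 = 6.330 d.
Sum = 23.014 ≈ 23.0 days.

23.0 days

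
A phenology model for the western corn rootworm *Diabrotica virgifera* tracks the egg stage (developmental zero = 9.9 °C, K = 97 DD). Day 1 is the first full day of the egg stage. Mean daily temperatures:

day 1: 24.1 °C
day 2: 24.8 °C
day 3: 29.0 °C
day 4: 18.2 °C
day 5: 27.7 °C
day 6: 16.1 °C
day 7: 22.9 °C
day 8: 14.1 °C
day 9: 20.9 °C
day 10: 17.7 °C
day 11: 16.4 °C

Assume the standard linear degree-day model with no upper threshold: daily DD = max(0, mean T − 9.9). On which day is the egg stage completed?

Daily DD above 9.9 °C: 14.2, 14.9, 19.1, 8.3, 17.8, 6.2, 13.0, 4.2, 11.0, 7.8, 6.5.
Cumulative: 14.2, 29.1, 48.2, 56.5, 74.3, 80.5, 93.5, 97.7, 108.7, 116.5, 123.0.
The total first reaches 97 DD on day 8.

day 8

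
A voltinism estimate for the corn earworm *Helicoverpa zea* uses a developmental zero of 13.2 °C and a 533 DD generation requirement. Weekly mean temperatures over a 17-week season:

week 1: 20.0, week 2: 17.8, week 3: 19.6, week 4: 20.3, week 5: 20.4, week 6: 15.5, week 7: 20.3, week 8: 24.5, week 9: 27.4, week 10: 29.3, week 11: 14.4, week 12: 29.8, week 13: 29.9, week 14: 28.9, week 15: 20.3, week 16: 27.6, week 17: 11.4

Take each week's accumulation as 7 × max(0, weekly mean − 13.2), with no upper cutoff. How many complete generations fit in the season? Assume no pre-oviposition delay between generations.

2 generations

Weekly DD (7 × max(0, T̄ − 13.2)): 47.6, 32.2, 44.8, 49.7, 50.4, 16.1, 49.7, 79.1, 99.4, 112.7, 8.4, 116.2, 116.9, 109.9, 49.7, 100.8, 0.0.
Season total = 1083.6 DD.
Complete generations = ⌊1083.6 / 533⌋ = 2.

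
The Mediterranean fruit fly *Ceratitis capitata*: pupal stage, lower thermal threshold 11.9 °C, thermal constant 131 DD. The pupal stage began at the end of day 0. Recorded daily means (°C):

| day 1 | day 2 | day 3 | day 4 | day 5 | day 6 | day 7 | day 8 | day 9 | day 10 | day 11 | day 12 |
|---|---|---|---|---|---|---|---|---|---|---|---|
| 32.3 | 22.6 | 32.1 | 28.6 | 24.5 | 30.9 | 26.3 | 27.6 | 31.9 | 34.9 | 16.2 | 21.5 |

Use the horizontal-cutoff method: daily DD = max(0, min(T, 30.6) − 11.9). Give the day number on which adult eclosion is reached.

Daily DD above 11.9 °C (capped at 18.7): 18.7, 10.7, 18.7, 16.7, 12.6, 18.7, 14.4, 15.7, 18.7, 18.7, 4.3, 9.6.
Cumulative: 18.7, 29.4, 48.1, 64.8, 77.4, 96.1, 110.5, 126.2, 144.9, 163.6, 167.9, 177.5.
The total first reaches 131 DD on day 9.

day 9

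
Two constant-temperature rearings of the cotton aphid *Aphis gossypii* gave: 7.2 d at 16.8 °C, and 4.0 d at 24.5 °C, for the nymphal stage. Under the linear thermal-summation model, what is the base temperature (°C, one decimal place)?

7.2 °C

Equal thermal constants: D₁(T₁ − T_b) = D₂(T₂ − T_b).
7.2·(16.8 − T_b) = 4.0·(24.5 − T_b)
T_b = (7.2·16.8 − 4.0·24.5) / (7.2 − 4.0) = 22.96 / 3.2 = 7.175 °C ≈ 7.2 °C.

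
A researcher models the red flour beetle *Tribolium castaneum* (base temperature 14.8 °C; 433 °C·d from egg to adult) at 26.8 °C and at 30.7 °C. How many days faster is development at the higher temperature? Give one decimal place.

8.9 days

At 26.8 °C: 433 / (26.8 − 14.8) = 433 / 12.0 = 36.083 d.
At 30.7 °C: 433 / (30.7 − 14.8) = 433 / 15.9 = 27.233 d.
Difference = |36.083 − 27.233| = 8.851 ≈ 8.9 days.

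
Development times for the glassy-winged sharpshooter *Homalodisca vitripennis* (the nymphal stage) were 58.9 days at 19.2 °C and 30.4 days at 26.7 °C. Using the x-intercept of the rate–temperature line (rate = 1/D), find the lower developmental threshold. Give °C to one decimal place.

Linear rate model ⇒ the product D·(T − T_b) is constant across temperatures.
58.9·(19.2 − T_b) = 30.4·(26.7 − T_b)
T_b = (58.9·19.2 − 30.4·26.7) / (58.9 − 30.4) = 319.20 / 28.5 = 11.200 °C ≈ 11.2 °C.

11.2 °C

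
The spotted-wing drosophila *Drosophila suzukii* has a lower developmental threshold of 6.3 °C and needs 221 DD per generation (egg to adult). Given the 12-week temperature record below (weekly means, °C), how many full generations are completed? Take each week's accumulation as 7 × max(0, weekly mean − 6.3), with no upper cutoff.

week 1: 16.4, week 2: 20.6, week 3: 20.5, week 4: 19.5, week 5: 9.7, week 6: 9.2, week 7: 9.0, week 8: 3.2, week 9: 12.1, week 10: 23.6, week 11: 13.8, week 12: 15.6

3 generations

Weekly DD (7 × max(0, T̄ − 6.3)): 70.7, 100.1, 99.4, 92.4, 23.8, 20.3, 18.9, 0.0, 40.6, 121.1, 52.5, 65.1.
Season total = 704.9 DD.
Complete generations = ⌊704.9 / 221⌋ = 3.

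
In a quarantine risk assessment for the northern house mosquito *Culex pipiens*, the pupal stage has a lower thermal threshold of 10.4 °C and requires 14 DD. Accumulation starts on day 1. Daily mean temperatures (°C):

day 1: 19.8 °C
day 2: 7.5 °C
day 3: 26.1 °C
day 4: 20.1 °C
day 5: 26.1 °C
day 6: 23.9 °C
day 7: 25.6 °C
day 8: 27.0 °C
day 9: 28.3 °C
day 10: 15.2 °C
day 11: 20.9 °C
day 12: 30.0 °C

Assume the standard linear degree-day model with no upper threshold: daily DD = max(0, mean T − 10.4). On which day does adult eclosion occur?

day 3

Daily DD above 10.4 °C: 9.4, 0.0, 15.7, 9.7, 15.7, 13.5, 15.2, 16.6, 17.9, 4.8, 10.5, 19.6.
Cumulative: 9.4, 9.4, 25.1, 34.8, 50.5, 64.0, 79.2, 95.8, 113.7, 118.5, 129.0, 148.6.
The total first reaches 14 DD on day 3.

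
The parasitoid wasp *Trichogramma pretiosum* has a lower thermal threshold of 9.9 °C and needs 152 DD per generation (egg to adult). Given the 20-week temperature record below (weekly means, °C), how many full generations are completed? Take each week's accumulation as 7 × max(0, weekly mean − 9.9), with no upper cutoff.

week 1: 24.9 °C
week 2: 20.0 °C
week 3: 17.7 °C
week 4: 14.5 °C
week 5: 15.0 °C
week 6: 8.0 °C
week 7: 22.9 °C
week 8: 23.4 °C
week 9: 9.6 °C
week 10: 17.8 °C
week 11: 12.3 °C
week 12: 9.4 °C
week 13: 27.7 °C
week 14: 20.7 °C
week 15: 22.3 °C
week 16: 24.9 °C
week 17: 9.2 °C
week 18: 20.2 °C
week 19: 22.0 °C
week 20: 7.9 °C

Weekly DD (7 × max(0, T̄ − 9.9)): 105.0, 70.7, 54.6, 32.2, 35.7, 0.0, 91.0, 94.5, 0.0, 55.3, 16.8, 0.0, 124.6, 75.6, 86.8, 105.0, 0.0, 72.1, 84.7, 0.0.
Season total = 1104.6 DD.
Complete generations = ⌊1104.6 / 152⌋ = 7.

7 generations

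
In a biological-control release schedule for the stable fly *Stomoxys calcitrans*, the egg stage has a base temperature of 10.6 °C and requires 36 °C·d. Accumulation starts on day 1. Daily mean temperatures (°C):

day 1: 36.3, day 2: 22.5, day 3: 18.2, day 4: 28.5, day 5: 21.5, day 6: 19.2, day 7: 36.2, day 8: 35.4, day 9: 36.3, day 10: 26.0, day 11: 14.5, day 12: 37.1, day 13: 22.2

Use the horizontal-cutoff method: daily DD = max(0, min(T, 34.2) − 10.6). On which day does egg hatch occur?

Daily DD above 10.6 °C (capped at 23.6): 23.6, 11.9, 7.6, 17.9, 10.9, 8.6, 23.6, 23.6, 23.6, 15.4, 3.9, 23.6, 11.6.
Cumulative: 23.6, 35.5, 43.1, 61.0, 71.9, 80.5, 104.1, 127.7, 151.3, 166.7, 170.6, 194.2, 205.8.
The total first reaches 36 DD on day 3.

day 3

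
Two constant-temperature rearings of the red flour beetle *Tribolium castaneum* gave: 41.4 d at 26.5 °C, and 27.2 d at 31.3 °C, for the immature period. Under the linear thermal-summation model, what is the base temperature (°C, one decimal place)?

Linear rate model ⇒ the product D·(T − T_b) is constant across temperatures.
41.4·(26.5 − T_b) = 27.2·(31.3 − T_b)
T_b = (41.4·26.5 − 27.2·31.3) / (41.4 − 27.2) = 245.74 / 14.2 = 17.306 °C ≈ 17.3 °C.

17.3 °C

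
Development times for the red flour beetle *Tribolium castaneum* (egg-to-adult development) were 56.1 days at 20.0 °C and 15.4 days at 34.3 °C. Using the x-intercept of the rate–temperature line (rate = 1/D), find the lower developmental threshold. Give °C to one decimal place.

Linear rate model ⇒ the product D·(T − T_b) is constant across temperatures.
56.1·(20.0 − T_b) = 15.4·(34.3 − T_b)
T_b = (56.1·20.0 − 15.4·34.3) / (56.1 − 15.4) = 593.78 / 40.7 = 14.589 °C ≈ 14.6 °C.

14.6 °C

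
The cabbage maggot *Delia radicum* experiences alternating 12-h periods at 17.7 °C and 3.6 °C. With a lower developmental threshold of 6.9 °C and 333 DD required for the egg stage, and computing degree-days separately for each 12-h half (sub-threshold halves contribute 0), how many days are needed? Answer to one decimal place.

61.7 days

Day half: max(0, 17.7 − 6.9) × 0.5 = 10.8 × 0.5 = 5.40 DD.
Night half: max(0, 3.6 − 6.9) × 0.5 = 0.0 × 0.5 = 0.00 DD.
Per 24 h: 5.40 DD/day.
Duration = 333 / 5.40 = 61.667 ≈ 61.7 days.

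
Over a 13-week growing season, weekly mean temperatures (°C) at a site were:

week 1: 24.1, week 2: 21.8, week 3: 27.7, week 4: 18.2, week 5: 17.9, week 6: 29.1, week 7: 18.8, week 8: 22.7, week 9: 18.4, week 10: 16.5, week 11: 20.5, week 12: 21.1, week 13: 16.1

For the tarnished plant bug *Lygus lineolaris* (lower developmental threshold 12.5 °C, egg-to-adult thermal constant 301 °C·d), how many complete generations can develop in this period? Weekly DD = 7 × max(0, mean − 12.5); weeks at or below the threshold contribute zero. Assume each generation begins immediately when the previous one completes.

Weekly DD (7 × max(0, T̄ − 12.5)): 81.2, 65.1, 106.4, 39.9, 37.8, 116.2, 44.1, 71.4, 41.3, 28.0, 56.0, 60.2, 25.2.
Season total = 772.8 DD.
Complete generations = ⌊772.8 / 301⌋ = 2.

2 generations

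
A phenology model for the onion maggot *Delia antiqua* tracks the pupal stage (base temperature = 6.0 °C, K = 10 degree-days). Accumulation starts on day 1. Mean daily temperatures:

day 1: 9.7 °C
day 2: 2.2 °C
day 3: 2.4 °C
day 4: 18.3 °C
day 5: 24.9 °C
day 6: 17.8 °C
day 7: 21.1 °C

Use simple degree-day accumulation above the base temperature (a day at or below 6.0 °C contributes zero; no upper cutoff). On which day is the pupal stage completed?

day 4

Daily DD above 6.0 °C: 3.7, 0.0, 0.0, 12.3, 18.9, 11.8, 15.1.
Cumulative: 3.7, 3.7, 3.7, 16.0, 34.9, 46.7, 61.8.
The total first reaches 10 DD on day 4.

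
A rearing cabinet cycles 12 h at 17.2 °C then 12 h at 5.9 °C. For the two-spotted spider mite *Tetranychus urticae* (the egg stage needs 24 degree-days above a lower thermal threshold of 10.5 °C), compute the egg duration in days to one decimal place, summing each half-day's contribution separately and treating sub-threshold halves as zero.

7.2 days

Day half: max(0, 17.2 − 10.5) × 0.5 = 6.7 × 0.5 = 3.35 DD.
Night half: max(0, 5.9 − 10.5) × 0.5 = 0.0 × 0.5 = 0.00 DD.
Per 24 h: 3.35 DD/day.
Duration = 24 / 3.35 = 7.164 ≈ 7.2 days.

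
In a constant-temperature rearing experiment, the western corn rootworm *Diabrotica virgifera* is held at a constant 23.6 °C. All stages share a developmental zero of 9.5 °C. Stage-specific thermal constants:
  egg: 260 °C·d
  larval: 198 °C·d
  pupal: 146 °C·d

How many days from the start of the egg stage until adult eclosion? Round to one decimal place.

Daily accumulation at 23.6 °C = 23.6 − 9.5 = 14.1 DD/day.
Total K = 260 + 198 + 146 = 604 DD.
Total duration = 604 / 14.1 = 42.837 ≈ 42.8 days.

42.8 days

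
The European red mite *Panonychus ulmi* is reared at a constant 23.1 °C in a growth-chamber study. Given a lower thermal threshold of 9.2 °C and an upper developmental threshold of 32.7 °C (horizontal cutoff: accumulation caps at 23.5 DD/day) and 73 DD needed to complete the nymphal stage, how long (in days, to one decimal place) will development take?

Daily accumulation = 23.1 − 9.2 = 13.9 DD/day.
Duration = 73 / 13.9 = 5.252 ≈ 5.3 days.

5.3 days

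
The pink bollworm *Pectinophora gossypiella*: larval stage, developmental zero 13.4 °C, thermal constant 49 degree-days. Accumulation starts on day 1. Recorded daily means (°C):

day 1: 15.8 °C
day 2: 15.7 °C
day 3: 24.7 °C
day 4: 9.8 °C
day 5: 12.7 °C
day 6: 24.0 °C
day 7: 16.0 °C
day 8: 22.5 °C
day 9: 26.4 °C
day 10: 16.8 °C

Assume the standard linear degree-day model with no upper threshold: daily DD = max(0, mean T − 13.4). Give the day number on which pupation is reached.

Daily DD above 13.4 °C: 2.4, 2.3, 11.3, 0.0, 0.0, 10.6, 2.6, 9.1, 13.0, 3.4.
Cumulative: 2.4, 4.7, 16.0, 16.0, 16.0, 26.6, 29.2, 38.3, 51.3, 54.7.
The total first reaches 49 DD on day 9.

day 9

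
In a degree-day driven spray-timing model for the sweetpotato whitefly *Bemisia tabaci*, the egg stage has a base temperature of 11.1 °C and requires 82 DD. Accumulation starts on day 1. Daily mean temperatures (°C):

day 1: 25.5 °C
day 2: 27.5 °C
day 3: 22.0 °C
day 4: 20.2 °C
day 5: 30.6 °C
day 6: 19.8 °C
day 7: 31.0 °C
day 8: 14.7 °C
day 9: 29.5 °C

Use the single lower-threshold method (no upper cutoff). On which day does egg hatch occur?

Daily DD above 11.1 °C: 14.4, 16.4, 10.9, 9.1, 19.5, 8.7, 19.9, 3.6, 18.4.
Cumulative: 14.4, 30.8, 41.7, 50.8, 70.3, 79.0, 98.9, 102.5, 120.9.
The total first reaches 82 DD on day 7.

day 7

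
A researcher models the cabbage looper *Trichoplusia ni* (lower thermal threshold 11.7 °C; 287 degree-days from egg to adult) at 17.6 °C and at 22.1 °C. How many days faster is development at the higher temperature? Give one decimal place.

At 17.6 °C: 287 / (17.6 − 11.7) = 287 / 5.9 = 48.644 d.
At 22.1 °C: 287 / (22.1 − 11.7) = 287 / 10.4 = 27.596 d.
Difference = |48.644 − 27.596| = 21.048 ≈ 21.0 days.

21.0 days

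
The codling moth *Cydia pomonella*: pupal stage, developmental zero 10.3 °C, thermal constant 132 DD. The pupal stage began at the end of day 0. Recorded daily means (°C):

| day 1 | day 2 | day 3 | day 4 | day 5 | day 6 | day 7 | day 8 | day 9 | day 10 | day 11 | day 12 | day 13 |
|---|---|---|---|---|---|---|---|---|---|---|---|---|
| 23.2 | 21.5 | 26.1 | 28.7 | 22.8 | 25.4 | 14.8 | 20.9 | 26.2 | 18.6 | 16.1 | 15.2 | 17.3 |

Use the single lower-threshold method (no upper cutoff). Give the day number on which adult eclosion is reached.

day 12

Daily DD above 10.3 °C: 12.9, 11.2, 15.8, 18.4, 12.5, 15.1, 4.5, 10.6, 15.9, 8.3, 5.8, 4.9, 7.0.
Cumulative: 12.9, 24.1, 39.9, 58.3, 70.8, 85.9, 90.4, 101.0, 116.9, 125.2, 131.0, 135.9, 142.9.
The total first reaches 132 DD on day 12.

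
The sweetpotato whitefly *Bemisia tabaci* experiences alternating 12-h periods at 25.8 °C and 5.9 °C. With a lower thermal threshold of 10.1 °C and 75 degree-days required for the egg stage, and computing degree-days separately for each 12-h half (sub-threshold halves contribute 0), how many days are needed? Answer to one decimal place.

Day half: max(0, 25.8 − 10.1) × 0.5 = 15.7 × 0.5 = 7.85 DD.
Night half: max(0, 5.9 − 10.1) × 0.5 = 0.0 × 0.5 = 0.00 DD.
Per 24 h: 7.85 DD/day.
Duration = 75 / 7.85 = 9.554 ≈ 9.6 days.

9.6 days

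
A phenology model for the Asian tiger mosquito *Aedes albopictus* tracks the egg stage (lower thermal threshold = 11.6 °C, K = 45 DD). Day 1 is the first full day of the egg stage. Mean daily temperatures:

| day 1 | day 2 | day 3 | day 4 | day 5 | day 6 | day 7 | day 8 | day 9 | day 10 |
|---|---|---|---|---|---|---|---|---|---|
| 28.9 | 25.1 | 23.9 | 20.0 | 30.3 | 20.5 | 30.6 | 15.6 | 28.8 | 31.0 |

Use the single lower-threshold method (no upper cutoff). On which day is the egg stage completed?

day 4

Daily DD above 11.6 °C: 17.3, 13.5, 12.3, 8.4, 18.7, 8.9, 19.0, 4.0, 17.2, 19.4.
Cumulative: 17.3, 30.8, 43.1, 51.5, 70.2, 79.1, 98.1, 102.1, 119.3, 138.7.
The total first reaches 45 DD on day 4.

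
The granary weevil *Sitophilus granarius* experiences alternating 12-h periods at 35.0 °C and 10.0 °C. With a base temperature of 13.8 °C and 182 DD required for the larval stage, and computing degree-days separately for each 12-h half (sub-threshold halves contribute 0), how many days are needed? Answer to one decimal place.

17.2 days

Day half: max(0, 35.0 − 13.8) × 0.5 = 21.2 × 0.5 = 10.60 DD.
Night half: max(0, 10.0 − 13.8) × 0.5 = 0.0 × 0.5 = 0.00 DD.
Per 24 h: 10.60 DD/day.
Duration = 182 / 10.60 = 17.170 ≈ 17.2 days.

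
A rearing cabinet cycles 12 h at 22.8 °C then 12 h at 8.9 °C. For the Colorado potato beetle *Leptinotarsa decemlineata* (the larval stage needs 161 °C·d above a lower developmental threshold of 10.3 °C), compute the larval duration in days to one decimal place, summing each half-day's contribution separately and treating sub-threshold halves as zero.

25.8 days

Day half: max(0, 22.8 − 10.3) × 0.5 = 12.5 × 0.5 = 6.25 DD.
Night half: max(0, 8.9 − 10.3) × 0.5 = 0.0 × 0.5 = 0.00 DD.
Per 24 h: 6.25 DD/day.
Duration = 161 / 6.25 = 25.760 ≈ 25.8 days.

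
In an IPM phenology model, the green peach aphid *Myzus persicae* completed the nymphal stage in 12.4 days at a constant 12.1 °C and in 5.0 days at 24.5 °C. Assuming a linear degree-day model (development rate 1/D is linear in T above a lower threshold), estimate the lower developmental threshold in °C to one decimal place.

3.7 °C

Equal thermal constants: D₁(T₁ − T_b) = D₂(T₂ − T_b).
12.4·(12.1 − T_b) = 5.0·(24.5 − T_b)
T_b = (12.4·12.1 − 5.0·24.5) / (12.4 − 5.0) = 27.54 / 7.4 = 3.722 °C ≈ 3.7 °C.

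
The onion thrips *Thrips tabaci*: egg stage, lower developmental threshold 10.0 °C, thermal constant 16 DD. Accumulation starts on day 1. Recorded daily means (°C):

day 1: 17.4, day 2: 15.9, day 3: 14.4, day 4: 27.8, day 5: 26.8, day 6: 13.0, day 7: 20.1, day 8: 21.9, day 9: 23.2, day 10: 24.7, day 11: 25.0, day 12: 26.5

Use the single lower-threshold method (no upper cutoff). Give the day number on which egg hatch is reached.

Daily DD above 10.0 °C: 7.4, 5.9, 4.4, 17.8, 16.8, 3.0, 10.1, 11.9, 13.2, 14.7, 15.0, 16.5.
Cumulative: 7.4, 13.3, 17.7, 35.5, 52.3, 55.3, 65.4, 77.3, 90.5, 105.2, 120.2, 136.7.
The total first reaches 16 DD on day 3.

day 3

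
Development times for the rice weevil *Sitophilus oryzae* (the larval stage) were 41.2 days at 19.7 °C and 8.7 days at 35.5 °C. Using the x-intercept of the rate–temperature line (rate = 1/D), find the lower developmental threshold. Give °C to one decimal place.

Linear rate model ⇒ the product D·(T − T_b) is constant across temperatures.
41.2·(19.7 − T_b) = 8.7·(35.5 − T_b)
T_b = (41.2·19.7 − 8.7·35.5) / (41.2 − 8.7) = 502.79 / 32.5 = 15.470 °C ≈ 15.5 °C.

15.5 °C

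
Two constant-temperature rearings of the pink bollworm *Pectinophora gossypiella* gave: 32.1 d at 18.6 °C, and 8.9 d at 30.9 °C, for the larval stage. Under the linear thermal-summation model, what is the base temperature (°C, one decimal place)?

13.9 °C

Equal thermal constants: D₁(T₁ − T_b) = D₂(T₂ − T_b).
32.1·(18.6 − T_b) = 8.9·(30.9 − T_b)
T_b = (32.1·18.6 − 8.9·30.9) / (32.1 − 8.9) = 322.05 / 23.2 = 13.881 °C ≈ 13.9 °C.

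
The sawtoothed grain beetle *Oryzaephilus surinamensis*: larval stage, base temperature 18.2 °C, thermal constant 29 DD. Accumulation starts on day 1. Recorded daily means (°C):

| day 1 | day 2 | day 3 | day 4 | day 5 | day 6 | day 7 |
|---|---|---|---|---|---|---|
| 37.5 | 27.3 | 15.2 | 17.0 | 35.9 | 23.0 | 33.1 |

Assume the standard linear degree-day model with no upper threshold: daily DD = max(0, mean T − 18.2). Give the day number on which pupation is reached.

day 5

Daily DD above 18.2 °C: 19.3, 9.1, 0.0, 0.0, 17.7, 4.8, 14.9.
Cumulative: 19.3, 28.4, 28.4, 28.4, 46.1, 50.9, 65.8.
The total first reaches 29 DD on day 5.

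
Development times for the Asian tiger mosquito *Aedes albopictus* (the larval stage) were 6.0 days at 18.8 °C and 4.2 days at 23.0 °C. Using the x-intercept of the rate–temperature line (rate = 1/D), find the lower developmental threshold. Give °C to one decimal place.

Linear rate model ⇒ the product D·(T − T_b) is constant across temperatures.
6.0·(18.8 − T_b) = 4.2·(23.0 − T_b)
T_b = (6.0·18.8 − 4.2·23.0) / (6.0 − 4.2) = 16.20 / 1.8 = 9.000 °C ≈ 9.0 °C.

9.0 °C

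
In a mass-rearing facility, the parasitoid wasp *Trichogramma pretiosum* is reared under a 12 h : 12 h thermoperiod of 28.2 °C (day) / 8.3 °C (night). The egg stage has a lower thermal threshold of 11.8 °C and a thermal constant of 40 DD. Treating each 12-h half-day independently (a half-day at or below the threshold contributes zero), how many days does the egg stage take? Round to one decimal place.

4.9 days

Day half: max(0, 28.2 − 11.8) × 0.5 = 16.4 × 0.5 = 8.20 DD.
Night half: max(0, 8.3 − 11.8) × 0.5 = 0.0 × 0.5 = 0.00 DD.
Per 24 h: 8.20 DD/day.
Duration = 40 / 8.20 = 4.878 ≈ 4.9 days.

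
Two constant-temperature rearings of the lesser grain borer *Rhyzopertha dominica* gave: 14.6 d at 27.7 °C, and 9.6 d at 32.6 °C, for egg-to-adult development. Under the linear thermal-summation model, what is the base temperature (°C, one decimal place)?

Equal thermal constants: D₁(T₁ − T_b) = D₂(T₂ − T_b).
14.6·(27.7 − T_b) = 9.6·(32.6 − T_b)
T_b = (14.6·27.7 − 9.6·32.6) / (14.6 − 9.6) = 91.46 / 5.0 = 18.292 °C ≈ 18.3 °C.

18.3 °C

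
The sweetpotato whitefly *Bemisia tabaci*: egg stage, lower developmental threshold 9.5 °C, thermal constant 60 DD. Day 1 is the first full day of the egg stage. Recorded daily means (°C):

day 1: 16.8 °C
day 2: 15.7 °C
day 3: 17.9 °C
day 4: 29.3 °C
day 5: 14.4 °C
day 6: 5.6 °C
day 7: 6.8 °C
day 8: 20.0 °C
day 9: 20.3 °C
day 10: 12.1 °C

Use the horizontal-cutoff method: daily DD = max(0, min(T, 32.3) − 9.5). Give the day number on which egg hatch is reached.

day 9

Daily DD above 9.5 °C (capped at 22.8): 7.3, 6.2, 8.4, 19.8, 4.9, 0.0, 0.0, 10.5, 10.8, 2.6.
Cumulative: 7.3, 13.5, 21.9, 41.7, 46.6, 46.6, 46.6, 57.1, 67.9, 70.5.
The total first reaches 60 DD on day 9.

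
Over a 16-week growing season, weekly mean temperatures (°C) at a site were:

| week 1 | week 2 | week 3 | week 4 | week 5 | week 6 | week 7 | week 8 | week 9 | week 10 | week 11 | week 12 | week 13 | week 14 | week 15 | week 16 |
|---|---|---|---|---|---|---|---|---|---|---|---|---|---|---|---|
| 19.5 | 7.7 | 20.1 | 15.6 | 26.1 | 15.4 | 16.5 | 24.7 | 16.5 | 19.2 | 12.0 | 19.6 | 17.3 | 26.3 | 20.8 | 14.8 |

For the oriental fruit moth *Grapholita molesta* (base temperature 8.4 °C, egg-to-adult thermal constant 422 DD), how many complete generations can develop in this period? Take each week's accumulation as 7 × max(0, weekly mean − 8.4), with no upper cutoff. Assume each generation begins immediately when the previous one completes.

2 generations

Weekly DD (7 × max(0, T̄ − 8.4)): 77.7, 0.0, 81.9, 50.4, 123.9, 49.0, 56.7, 114.1, 56.7, 75.6, 25.2, 78.4, 62.3, 125.3, 86.8, 44.8.
Season total = 1108.8 DD.
Complete generations = ⌊1108.8 / 422⌋ = 2.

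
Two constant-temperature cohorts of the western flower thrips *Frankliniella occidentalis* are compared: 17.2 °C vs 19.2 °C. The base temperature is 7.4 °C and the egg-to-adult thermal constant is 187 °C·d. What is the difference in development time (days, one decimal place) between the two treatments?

3.2 days

At 17.2 °C: 187 / (17.2 − 7.4) = 187 / 9.8 = 19.082 d.
At 19.2 °C: 187 / (19.2 − 7.4) = 187 / 11.8 = 15.847 d.
Difference = |19.082 − 15.847| = 3.234 ≈ 3.2 days.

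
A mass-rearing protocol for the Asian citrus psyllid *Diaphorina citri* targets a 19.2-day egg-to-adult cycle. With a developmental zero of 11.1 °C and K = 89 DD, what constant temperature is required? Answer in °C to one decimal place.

15.7 °C

Required daily accumulation = 89 / 19.2 = 4.635 DD/day.
T = T_base + 4.635 = 11.1 + 4.635 = 15.735 ≈ 15.7 °C.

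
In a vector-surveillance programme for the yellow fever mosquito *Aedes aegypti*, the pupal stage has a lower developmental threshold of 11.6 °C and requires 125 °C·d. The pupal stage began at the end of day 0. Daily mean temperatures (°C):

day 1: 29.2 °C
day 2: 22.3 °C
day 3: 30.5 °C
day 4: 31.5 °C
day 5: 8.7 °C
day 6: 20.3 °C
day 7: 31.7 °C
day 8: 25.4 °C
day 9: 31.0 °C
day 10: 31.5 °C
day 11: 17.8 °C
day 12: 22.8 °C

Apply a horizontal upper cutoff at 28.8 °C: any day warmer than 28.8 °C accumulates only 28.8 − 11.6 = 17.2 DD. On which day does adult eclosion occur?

Daily DD above 11.6 °C (capped at 17.2): 17.2, 10.7, 17.2, 17.2, 0.0, 8.7, 17.2, 13.8, 17.2, 17.2, 6.2, 11.2.
Cumulative: 17.2, 27.9, 45.1, 62.3, 62.3, 71.0, 88.2, 102.0, 119.2, 136.4, 142.6, 153.8.
The total first reaches 125 DD on day 10.

day 10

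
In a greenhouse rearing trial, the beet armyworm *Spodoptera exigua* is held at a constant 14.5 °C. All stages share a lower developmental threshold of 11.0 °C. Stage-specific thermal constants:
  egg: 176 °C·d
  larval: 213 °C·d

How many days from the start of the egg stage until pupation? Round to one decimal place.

Daily accumulation at 14.5 °C = 14.5 − 11.0 = 3.5 DD/day.
Total K = 176 + 213 = 389 DD.
Total duration = 389 / 3.5 = 111.143 ≈ 111.1 days.

111.1 days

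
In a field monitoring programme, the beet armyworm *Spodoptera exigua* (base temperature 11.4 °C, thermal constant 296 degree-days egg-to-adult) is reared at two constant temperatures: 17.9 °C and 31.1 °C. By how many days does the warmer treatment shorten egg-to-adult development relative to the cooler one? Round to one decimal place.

30.5 days

At 17.9 °C: 296 / (17.9 − 11.4) = 296 / 6.5 = 45.538 d.
At 31.1 °C: 296 / (31.1 − 11.4) = 296 / 19.7 = 15.025 d.
Difference = |45.538 − 15.025| = 30.513 ≈ 30.5 days.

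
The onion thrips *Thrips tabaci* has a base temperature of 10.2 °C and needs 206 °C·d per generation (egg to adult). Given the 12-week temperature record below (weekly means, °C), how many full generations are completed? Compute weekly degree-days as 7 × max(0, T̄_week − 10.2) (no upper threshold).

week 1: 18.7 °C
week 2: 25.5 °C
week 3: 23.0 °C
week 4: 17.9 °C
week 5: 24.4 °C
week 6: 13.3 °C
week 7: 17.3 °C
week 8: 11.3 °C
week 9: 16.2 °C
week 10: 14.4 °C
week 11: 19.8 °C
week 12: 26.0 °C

3 generations

Weekly DD (7 × max(0, T̄ − 10.2)): 59.5, 107.1, 89.6, 53.9, 99.4, 21.7, 49.7, 7.7, 42.0, 29.4, 67.2, 110.6.
Season total = 737.8 DD.
Complete generations = ⌊737.8 / 206⌋ = 3.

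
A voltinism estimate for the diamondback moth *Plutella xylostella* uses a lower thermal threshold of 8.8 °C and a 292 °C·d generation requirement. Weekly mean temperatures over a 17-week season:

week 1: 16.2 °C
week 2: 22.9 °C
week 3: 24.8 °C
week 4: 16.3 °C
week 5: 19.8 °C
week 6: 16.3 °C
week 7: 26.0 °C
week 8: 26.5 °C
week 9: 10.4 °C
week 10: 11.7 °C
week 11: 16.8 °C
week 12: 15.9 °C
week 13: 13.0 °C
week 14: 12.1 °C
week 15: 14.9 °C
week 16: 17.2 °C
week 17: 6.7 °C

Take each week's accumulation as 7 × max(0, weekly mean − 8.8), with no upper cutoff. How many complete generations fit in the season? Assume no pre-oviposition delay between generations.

3 generations

Weekly DD (7 × max(0, T̄ − 8.8)): 51.8, 98.7, 112.0, 52.5, 77.0, 52.5, 120.4, 123.9, 11.2, 20.3, 56.0, 49.7, 29.4, 23.1, 42.7, 58.8, 0.0.
Season total = 980.0 DD.
Complete generations = ⌊980.0 / 292⌋ = 3.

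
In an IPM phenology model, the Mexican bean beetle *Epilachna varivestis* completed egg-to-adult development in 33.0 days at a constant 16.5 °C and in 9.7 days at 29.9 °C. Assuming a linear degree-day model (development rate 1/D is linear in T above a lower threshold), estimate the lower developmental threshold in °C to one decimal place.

Equal thermal constants: D₁(T₁ − T_b) = D₂(T₂ − T_b).
33.0·(16.5 − T_b) = 9.7·(29.9 − T_b)
T_b = (33.0·16.5 − 9.7·29.9) / (33.0 − 9.7) = 254.47 / 23.3 = 10.921 °C ≈ 10.9 °C.

10.9 °C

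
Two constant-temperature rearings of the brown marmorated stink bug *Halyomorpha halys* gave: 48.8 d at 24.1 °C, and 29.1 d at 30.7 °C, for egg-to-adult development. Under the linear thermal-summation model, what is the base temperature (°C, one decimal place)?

14.4 °C

Linear rate model ⇒ the product D·(T − T_b) is constant across temperatures.
48.8·(24.1 − T_b) = 29.1·(30.7 − T_b)
T_b = (48.8·24.1 − 29.1·30.7) / (48.8 − 29.1) = 282.71 / 19.7 = 14.351 °C ≈ 14.4 °C.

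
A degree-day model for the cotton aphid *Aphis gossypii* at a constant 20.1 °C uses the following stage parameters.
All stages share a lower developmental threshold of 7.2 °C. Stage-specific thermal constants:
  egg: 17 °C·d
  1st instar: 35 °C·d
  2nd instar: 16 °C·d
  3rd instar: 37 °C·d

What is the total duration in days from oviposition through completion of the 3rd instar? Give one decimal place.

8.1 days

Daily accumulation at 20.1 °C = 20.1 − 7.2 = 12.9 DD/day.
Total K = 17 + 35 + 16 + 37 = 105 DD.
Total duration = 105 / 12.9 = 8.140 ≈ 8.1 days.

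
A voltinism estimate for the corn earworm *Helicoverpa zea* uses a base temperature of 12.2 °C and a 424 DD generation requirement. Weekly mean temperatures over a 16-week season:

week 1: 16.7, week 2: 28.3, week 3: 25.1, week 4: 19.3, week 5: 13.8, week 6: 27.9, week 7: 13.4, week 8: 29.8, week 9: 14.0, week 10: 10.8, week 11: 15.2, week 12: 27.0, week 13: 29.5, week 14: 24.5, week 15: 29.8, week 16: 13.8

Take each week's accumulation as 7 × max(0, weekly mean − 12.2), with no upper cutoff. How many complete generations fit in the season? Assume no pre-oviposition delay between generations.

2 generations

Weekly DD (7 × max(0, T̄ − 12.2)): 31.5, 112.7, 90.3, 49.7, 11.2, 109.9, 8.4, 123.2, 12.6, 0.0, 21.0, 103.6, 121.1, 86.1, 123.2, 11.2.
Season total = 1015.7 DD.
Complete generations = ⌊1015.7 / 424⌋ = 2.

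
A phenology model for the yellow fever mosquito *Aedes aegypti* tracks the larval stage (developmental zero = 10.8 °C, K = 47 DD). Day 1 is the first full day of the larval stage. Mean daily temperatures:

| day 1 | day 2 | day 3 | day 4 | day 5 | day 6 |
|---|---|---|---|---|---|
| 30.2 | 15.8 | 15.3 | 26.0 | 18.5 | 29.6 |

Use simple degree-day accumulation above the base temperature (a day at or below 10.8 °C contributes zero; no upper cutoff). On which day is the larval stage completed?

Daily DD above 10.8 °C: 19.4, 5.0, 4.5, 15.2, 7.7, 18.8.
Cumulative: 19.4, 24.4, 28.9, 44.1, 51.8, 70.6.
The total first reaches 47 DD on day 5.

day 5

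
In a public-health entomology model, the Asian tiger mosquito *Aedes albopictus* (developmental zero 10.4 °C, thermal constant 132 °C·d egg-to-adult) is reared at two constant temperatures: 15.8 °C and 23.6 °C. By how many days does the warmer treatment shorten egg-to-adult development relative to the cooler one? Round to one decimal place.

At 15.8 °C: 132 / (15.8 − 10.4) = 132 / 5.4 = 24.444 d.
At 23.6 °C: 132 / (23.6 − 10.4) = 132 / 13.2 = 10.000 d.
Difference = |24.444 − 10.000| = 14.444 ≈ 14.4 days.

14.4 days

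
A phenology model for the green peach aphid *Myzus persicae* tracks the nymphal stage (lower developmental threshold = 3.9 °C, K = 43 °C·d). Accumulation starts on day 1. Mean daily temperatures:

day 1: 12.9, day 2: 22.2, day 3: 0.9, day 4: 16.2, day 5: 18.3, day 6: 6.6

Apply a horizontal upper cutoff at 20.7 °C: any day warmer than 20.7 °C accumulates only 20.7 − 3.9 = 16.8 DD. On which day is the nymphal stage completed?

day 5

Daily DD above 3.9 °C (capped at 16.8): 9.0, 16.8, 0.0, 12.3, 14.4, 2.7.
Cumulative: 9.0, 25.8, 25.8, 38.1, 52.5, 55.2.
The total first reaches 43 DD on day 5.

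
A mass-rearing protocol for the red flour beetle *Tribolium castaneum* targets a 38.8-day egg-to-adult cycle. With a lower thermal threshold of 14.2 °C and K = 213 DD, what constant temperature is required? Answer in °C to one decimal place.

Required daily accumulation = 213 / 38.8 = 5.490 DD/day.
T = T_base + 5.490 = 14.2 + 5.490 = 19.690 ≈ 19.7 °C.

19.7 °C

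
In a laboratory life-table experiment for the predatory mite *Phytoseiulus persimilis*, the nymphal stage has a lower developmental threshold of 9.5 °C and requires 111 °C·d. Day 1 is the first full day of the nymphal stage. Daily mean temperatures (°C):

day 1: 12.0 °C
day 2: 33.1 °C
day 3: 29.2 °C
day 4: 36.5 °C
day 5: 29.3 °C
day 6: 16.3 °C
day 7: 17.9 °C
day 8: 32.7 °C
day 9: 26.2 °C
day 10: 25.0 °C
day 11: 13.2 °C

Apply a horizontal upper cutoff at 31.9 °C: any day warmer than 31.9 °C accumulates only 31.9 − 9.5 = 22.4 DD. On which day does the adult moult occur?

Daily DD above 9.5 °C (capped at 22.4): 2.5, 22.4, 19.7, 22.4, 19.8, 6.8, 8.4, 22.4, 16.7, 15.5, 3.7.
Cumulative: 2.5, 24.9, 44.6, 67.0, 86.8, 93.6, 102.0, 124.4, 141.1, 156.6, 160.3.
The total first reaches 111 DD on day 8.

day 8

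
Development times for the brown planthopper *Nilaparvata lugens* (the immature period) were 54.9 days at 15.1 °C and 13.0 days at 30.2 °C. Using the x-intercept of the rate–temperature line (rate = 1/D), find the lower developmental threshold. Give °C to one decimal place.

Under the model K = D·(T − T_b), so D₁·(T₁ − T_b) = D₂·(T₂ − T_b).
54.9·(15.1 − T_b) = 13.0·(30.2 − T_b)
T_b = (54.9·15.1 − 13.0·30.2) / (54.9 − 13.0) = 436.39 / 41.9 = 10.415 °C ≈ 10.4 °C.

10.4 °C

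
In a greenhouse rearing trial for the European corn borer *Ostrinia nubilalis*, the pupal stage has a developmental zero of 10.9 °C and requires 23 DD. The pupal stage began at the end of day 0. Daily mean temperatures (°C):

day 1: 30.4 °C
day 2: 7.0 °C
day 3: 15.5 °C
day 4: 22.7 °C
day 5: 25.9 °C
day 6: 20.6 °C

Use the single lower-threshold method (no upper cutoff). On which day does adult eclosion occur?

day 3

Daily DD above 10.9 °C: 19.5, 0.0, 4.6, 11.8, 15.0, 9.7.
Cumulative: 19.5, 19.5, 24.1, 35.9, 50.9, 60.6.
The total first reaches 23 DD on day 3.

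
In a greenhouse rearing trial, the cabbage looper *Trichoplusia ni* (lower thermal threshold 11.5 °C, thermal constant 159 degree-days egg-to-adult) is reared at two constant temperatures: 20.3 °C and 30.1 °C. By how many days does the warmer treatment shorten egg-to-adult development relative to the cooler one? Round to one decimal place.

9.5 days

At 20.3 °C: 159 / (20.3 − 11.5) = 159 / 8.8 = 18.068 d.
At 30.1 °C: 159 / (30.1 − 11.5) = 159 / 18.6 = 8.548 d.
Difference = |18.068 − 8.548| = 9.520 ≈ 9.5 days.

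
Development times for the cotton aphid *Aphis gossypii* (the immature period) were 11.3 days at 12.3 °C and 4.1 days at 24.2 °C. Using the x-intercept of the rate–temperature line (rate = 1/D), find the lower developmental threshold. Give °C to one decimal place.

Under the model K = D·(T − T_b), so D₁·(T₁ − T_b) = D₂·(T₂ − T_b).
11.3·(12.3 − T_b) = 4.1·(24.2 − T_b)
T_b = (11.3·12.3 − 4.1·24.2) / (11.3 − 4.1) = 39.77 / 7.2 = 5.524 °C ≈ 5.5 °C.

5.5 °C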